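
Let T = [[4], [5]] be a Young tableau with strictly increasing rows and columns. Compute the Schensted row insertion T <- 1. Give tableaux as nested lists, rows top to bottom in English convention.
[[1], [4], [5]]

In row 1, 1 replaces 4 (the leftmost entry greater than 1); 4 is bumped to row 2. In row 2, 4 replaces 5 (the leftmost entry greater than 4); 5 is bumped to row 3. 5 starts a new row 3. The new tableau is [[1], [4], [5]].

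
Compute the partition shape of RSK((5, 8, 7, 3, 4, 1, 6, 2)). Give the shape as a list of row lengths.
RSK row insertion gives P = [[1, 2, 6], [3, 4], [5, 7], [8]], which has shape [3, 2, 2, 1].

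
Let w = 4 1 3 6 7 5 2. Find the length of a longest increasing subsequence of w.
4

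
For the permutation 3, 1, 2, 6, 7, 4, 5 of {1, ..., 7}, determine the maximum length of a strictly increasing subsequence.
4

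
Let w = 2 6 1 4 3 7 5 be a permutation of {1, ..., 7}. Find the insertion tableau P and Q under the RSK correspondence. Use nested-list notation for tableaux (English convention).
Insert each entry of the permutation into P by Schensted row insertion, recording in Q the position of each new cell.

Insert 2: appended to row 1. P = [[2]], Q = [[1]].
Insert 6: appended to row 1. P = [[2, 6]], Q = [[1, 2]].
Insert 1: 1 bumps 2 from row 1; 2 starts row 2. P = [[1, 6], [2]], Q = [[1, 2], [3]].
Insert 4: 4 bumps 6 from row 1; 6 appends to row 2. P = [[1, 4], [2, 6]], Q = [[1, 2], [3, 4]].
Insert 3: 3 bumps 4 from row 1; 4 bumps 6 from row 2; 6 starts row 3. P = [[1, 3], [2, 4], [6]], Q = [[1, 2], [3, 4], [5]].
Insert 7: appended to row 1. P = [[1, 3, 7], [2, 4], [6]], Q = [[1, 2, 6], [3, 4], [5]].
Insert 5: 5 bumps 7 from row 1; 7 appends to row 2. P = [[1, 3, 5], [2, 4, 7], [6]], Q = [[1, 2, 6], [3, 4, 7], [5]].

So P = [[1, 3, 5], [2, 4, 7], [6]], Q = [[1, 2, 6], [3, 4, 7], [5]].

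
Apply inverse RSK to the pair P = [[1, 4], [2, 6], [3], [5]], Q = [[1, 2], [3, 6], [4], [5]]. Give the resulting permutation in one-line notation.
5 6 3 2 1 4

Reverse RSK: for i = n, n-1, ..., 1, locate i in Q, remove the corresponding corner cell from P, and reverse-bump its entry up through P; the value ejected from row 1 is w(i).

So w = 5 6 3 2 1 4.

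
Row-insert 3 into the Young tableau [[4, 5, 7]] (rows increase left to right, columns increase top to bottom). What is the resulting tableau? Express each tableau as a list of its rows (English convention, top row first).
In row 1, 3 replaces 4 (the leftmost entry greater than 3); 4 is bumped to row 2. 4 starts a new row 2. The new tableau is [[3, 5, 7], [4]].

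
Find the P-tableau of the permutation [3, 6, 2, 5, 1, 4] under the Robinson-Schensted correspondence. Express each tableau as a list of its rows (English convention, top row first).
P = [[1, 4], [2, 5], [3, 6]]

Insert 3: appended to row 1. P = [[3]].
Insert 6: appended to row 1. P = [[3, 6]].
Insert 2: 2 bumps 3 from row 1; 3 starts row 2. P = [[2, 6], [3]].
Insert 5: 5 bumps 6 from row 1; 6 appends to row 2. P = [[2, 5], [3, 6]].
Insert 1: 1 bumps 2 from row 1; 2 bumps 3 from row 2; 3 starts row 3. P = [[1, 5], [2, 6], [3]].
Insert 4: 4 bumps 5 from row 1; 5 bumps 6 from row 2; 6 appends to row 3. P = [[1, 4], [2, 5], [3, 6]].

So P = [[1, 4], [2, 5], [3, 6]].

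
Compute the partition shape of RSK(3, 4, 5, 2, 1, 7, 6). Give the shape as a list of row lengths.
[4, 2, 1]

RSK row insertion gives P = [[1, 4, 5, 6], [2, 7], [3]], which has shape [4, 2, 1].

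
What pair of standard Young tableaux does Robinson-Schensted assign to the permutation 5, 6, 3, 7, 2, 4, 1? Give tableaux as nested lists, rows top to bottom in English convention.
P = [[1, 4, 7], [2, 6], [3], [5]], Q = [[1, 2, 4], [3, 6], [5], [7]]

Insert each entry of the permutation into P by Schensted row insertion, recording in Q the position of each new cell.

Insert 5: appended to row 1. P = [[5]].
Insert 6: appended to row 1. P = [[5, 6]].
Insert 3: 3 bumps 5 from row 1; 5 starts row 2. P = [[3, 6], [5]].
Insert 7: appended to row 1. P = [[3, 6, 7], [5]].
Insert 2: 2 bumps 3 from row 1; 3 bumps 5 from row 2; 5 starts row 3. P = [[2, 6, 7], [3], [5]].
Insert 4: 4 bumps 6 from row 1; 6 appends to row 2. P = [[2, 4, 7], [3, 6], [5]].
Insert 1: 1 bumps 2 from row 1; 2 bumps 3 from row 2; 3 bumps 5 from row 3; 5 starts row 4. P = [[1, 4, 7], [2, 6], [3], [5]].

So P = [[1, 4, 7], [2, 6], [3], [5]], Q = [[1, 2, 4], [3, 6], [5], [7]].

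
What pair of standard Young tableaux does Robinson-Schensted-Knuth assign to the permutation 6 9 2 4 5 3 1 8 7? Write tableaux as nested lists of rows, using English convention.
P = [[1, 3, 5, 7], [2, 8], [4, 9], [6]], Q = [[1, 2, 5, 8], [3, 4], [6, 9], [7]]

Insert each entry of the permutation into P by Schensted row insertion, recording in Q the position of each new cell.

Insert 6: appended to row 1. P = [[6]].
Insert 9: appended to row 1. P = [[6, 9]].
Insert 2: 2 bumps 6 from row 1; 6 starts row 2. P = [[2, 9], [6]].
Insert 4: 4 bumps 9 from row 1; 9 appends to row 2. P = [[2, 4], [6, 9]].
Insert 5: appended to row 1. P = [[2, 4, 5], [6, 9]].
Insert 3: 3 bumps 4 from row 1; 4 bumps 6 from row 2; 6 starts row 3. P = [[2, 3, 5], [4, 9], [6]].
Insert 1: 1 bumps 2 from row 1; 2 bumps 4 from row 2; 4 bumps 6 from row 3; 6 starts row 4. P = [[1, 3, 5], [2, 9], [4], [6]].
Insert 8: appended to row 1. P = [[1, 3, 5, 8], [2, 9], [4], [6]].
Insert 7: 7 bumps 8 from row 1; 8 bumps 9 from row 2; 9 appends to row 3. P = [[1, 3, 5, 7], [2, 8], [4, 9], [6]].

So P = [[1, 3, 5, 7], [2, 8], [4, 9], [6]], Q = [[1, 2, 5, 8], [3, 4], [6, 9], [7]].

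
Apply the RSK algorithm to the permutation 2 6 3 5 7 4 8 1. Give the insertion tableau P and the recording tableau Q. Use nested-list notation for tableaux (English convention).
Insert each entry of the permutation into P by Schensted row insertion, recording in Q the position of each new cell.

Insert 2: appended to row 1. P = [[2]].
Insert 6: appended to row 1. P = [[2, 6]].
Insert 3: 3 bumps 6 from row 1; 6 starts row 2. P = [[2, 3], [6]].
Insert 5: appended to row 1. P = [[2, 3, 5], [6]].
Insert 7: appended to row 1. P = [[2, 3, 5, 7], [6]].
Insert 4: 4 bumps 5 from row 1; 5 bumps 6 from row 2; 6 starts row 3. P = [[2, 3, 4, 7], [5], [6]].
Insert 8: appended to row 1. P = [[2, 3, 4, 7, 8], [5], [6]].
Insert 1: 1 bumps 2 from row 1; 2 bumps 5 from row 2; 5 bumps 6 from row 3; 6 starts row 4. P = [[1, 3, 4, 7, 8], [2], [5], [6]].

So P = [[1, 3, 4, 7, 8], [2], [5], [6]], Q = [[1, 2, 4, 5, 7], [3], [6], [8]].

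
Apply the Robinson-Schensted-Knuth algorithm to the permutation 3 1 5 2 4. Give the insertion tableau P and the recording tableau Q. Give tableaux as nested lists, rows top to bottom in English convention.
Insert each entry of the permutation into P by Schensted row insertion, recording in Q the position of each new cell.

Insert 3: appended to row 1. P = [[3]].
Insert 1: 1 bumps 3 from row 1; 3 starts row 2. P = [[1], [3]].
Insert 5: appended to row 1. P = [[1, 5], [3]].
Insert 2: 2 bumps 5 from row 1; 5 appends to row 2. P = [[1, 2], [3, 5]].
Insert 4: appended to row 1. P = [[1, 2, 4], [3, 5]].

So P = [[1, 2, 4], [3, 5]], Q = [[1, 3, 5], [2, 4]].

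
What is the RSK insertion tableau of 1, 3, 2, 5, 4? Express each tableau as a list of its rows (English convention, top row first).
P = [[1, 2, 4], [3, 5]]

Insert 1: appended to row 1. P = [[1]].
Insert 3: appended to row 1. P = [[1, 3]].
Insert 2: 2 bumps 3 from row 1; 3 starts row 2. P = [[1, 2], [3]].
Insert 5: appended to row 1. P = [[1, 2, 5], [3]].
Insert 4: 4 bumps 5 from row 1; 5 appends to row 2. P = [[1, 2, 4], [3, 5]].

So P = [[1, 2, 4], [3, 5]].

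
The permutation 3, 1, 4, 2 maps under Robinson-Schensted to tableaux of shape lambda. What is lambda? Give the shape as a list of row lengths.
Row-insert each entry into an empty tableau.

After inserting 3: P = [[3]].
After inserting 1: P = [[1], [3]].
After inserting 4: P = [[1, 4], [3]].
After inserting 2: P = [[1, 2], [3, 4]].

The final insertion tableau P = [[1, 2], [3, 4]] has shape [2, 2].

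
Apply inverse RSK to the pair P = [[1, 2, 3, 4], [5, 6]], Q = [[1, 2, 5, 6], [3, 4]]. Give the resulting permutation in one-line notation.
5 6 1 2 3 4

Reverse the RSK construction: for i from n down to 1, find the cell of Q containing i, remove the entry at that cell from P, and reverse-bump it up through P; the value ejected from row 1 is w(i).

Step i=6: Q has 6 at row 1, column 4; remove that cell from P, ejecting 4. So w(6) = 4. P is now [[1, 2, 3], [5, 6]].
Step i=5: Q has 5 at row 1, column 3; remove that cell from P, ejecting 3. So w(5) = 3. P is now [[1, 2], [5, 6]].
Step i=4: Q has 4 at row 2, column 2; remove 6 from row 2 of P and reverse-bump: 6 enters row 1 and ejects 2. So w(4) = 2. P is now [[1, 6], [5]].
Step i=3: Q has 3 at row 2, column 1; remove 5 from row 2 of P and reverse-bump: 5 enters row 1 and ejects 1. So w(3) = 1. P is now [[5, 6]].
Step i=2: Q has 2 at row 1, column 2; remove that cell from P, ejecting 6. So w(2) = 6. P is now [[5]].
Step i=1: Q has 1 at row 1, column 1; remove that cell from P, ejecting 5. So w(1) = 5. P is now [].

So w = 5 6 1 2 3 4.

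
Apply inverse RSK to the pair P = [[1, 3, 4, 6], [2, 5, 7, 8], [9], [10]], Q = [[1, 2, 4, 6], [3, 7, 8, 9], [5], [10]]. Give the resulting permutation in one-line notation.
Reverse the RSK construction: for i from n down to 1, find the cell of Q containing i, remove the entry at that cell from P, and reverse-bump it up through P; the value ejected from row 1 is w(i).

Step i=10: Q has 10 at row 4, column 1; remove 10 from row 4 of P and reverse-bump: 10 enters row 3 and ejects 9; 9 enters row 2 and ejects 8; 8 enters row 1 and ejects 6. So w(10) = 6. P is now [[1, 3, 4, 8], [2, 5, 7, 9], [10]].
Step i=9: Q has 9 at row 2, column 4; remove 9 from row 2 of P and reverse-bump: 9 enters row 1 and ejects 8. So w(9) = 8. P is now [[1, 3, 4, 9], [2, 5, 7], [10]].
Step i=8: Q has 8 at row 2, column 3; remove 7 from row 2 of P and reverse-bump: 7 enters row 1 and ejects 4. So w(8) = 4. P is now [[1, 3, 7, 9], [2, 5], [10]].
Step i=7: Q has 7 at row 2, column 2; remove 5 from row 2 of P and reverse-bump: 5 enters row 1 and ejects 3. So w(7) = 3. P is now [[1, 5, 7, 9], [2], [10]].
Step i=6: Q has 6 at row 1, column 4; remove that cell from P, ejecting 9. So w(6) = 9. P is now [[1, 5, 7], [2], [10]].
Step i=5: Q has 5 at row 3, column 1; remove 10 from row 3 of P and reverse-bump: 10 enters row 2 and ejects 2; 2 enters row 1 and ejects 1. So w(5) = 1. P is now [[2, 5, 7], [10]].
Step i=4: Q has 4 at row 1, column 3; remove that cell from P, ejecting 7. So w(4) = 7. P is now [[2, 5], [10]].
Step i=3: Q has 3 at row 2, column 1; remove 10 from row 2 of P and reverse-bump: 10 enters row 1 and ejects 5. So w(3) = 5. P is now [[2, 10]].
Step i=2: Q has 2 at row 1, column 2; remove that cell from P, ejecting 10. So w(2) = 10. P is now [[2]].
Step i=1: Q has 1 at row 1, column 1; remove that cell from P, ejecting 2. So w(1) = 2. P is now [].

So w = 2 10 5 7 1 9 3 4 8 6.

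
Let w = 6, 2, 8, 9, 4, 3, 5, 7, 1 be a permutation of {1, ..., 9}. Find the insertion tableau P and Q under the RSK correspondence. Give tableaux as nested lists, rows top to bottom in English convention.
Insert each entry of the permutation into P by Schensted row insertion, recording in Q the position of each new cell.

Insert 6: appended to row 1. P = [[6]].
Insert 2: 2 bumps 6 from row 1; 6 starts row 2. P = [[2], [6]].
Insert 8: appended to row 1. P = [[2, 8], [6]].
Insert 9: appended to row 1. P = [[2, 8, 9], [6]].
Insert 4: 4 bumps 8 from row 1; 8 appends to row 2. P = [[2, 4, 9], [6, 8]].
Insert 3: 3 bumps 4 from row 1; 4 bumps 6 from row 2; 6 starts row 3. P = [[2, 3, 9], [4, 8], [6]].
Insert 5: 5 bumps 9 from row 1; 9 appends to row 2. P = [[2, 3, 5], [4, 8, 9], [6]].
Insert 7: appended to row 1. P = [[2, 3, 5, 7], [4, 8, 9], [6]].
Insert 1: 1 bumps 2 from row 1; 2 bumps 4 from row 2; 4 bumps 6 from row 3; 6 starts row 4. P = [[1, 3, 5, 7], [2, 8, 9], [4], [6]].

So P = [[1, 3, 5, 7], [2, 8, 9], [4], [6]], Q = [[1, 3, 4, 8], [2, 5, 7], [6], [9]].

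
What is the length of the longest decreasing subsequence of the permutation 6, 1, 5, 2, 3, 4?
3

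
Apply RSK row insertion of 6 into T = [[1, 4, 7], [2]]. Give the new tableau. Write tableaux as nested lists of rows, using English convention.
In row 1, 6 replaces 7 (the leftmost entry greater than 6); 7 is bumped to row 2. 7 is appended to row 2. The new tableau is [[1, 4, 6], [2, 7]].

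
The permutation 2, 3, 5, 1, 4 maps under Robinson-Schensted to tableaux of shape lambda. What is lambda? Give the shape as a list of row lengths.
Row-insert each entry into an empty tableau.

After inserting 2: P = [[2]].
After inserting 3: P = [[2, 3]].
After inserting 5: P = [[2, 3, 5]].
After inserting 1: P = [[1, 3, 5], [2]].
After inserting 4: P = [[1, 3, 4], [2, 5]].

The final insertion tableau P = [[1, 3, 4], [2, 5]] has shape [3, 2].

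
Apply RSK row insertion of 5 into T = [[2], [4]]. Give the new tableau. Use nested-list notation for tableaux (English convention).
[[2, 5], [4]]

5 is larger than every entry of row 1, so it is appended to row 1. The new tableau is [[2, 5], [4]].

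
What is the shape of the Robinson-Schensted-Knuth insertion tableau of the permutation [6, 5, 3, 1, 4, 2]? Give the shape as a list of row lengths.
Row-insert each entry into an empty tableau.

After inserting 6: P = [[6]].
After inserting 5: P = [[5], [6]].
After inserting 3: P = [[3], [5], [6]].
After inserting 1: P = [[1], [3], [5], [6]].
After inserting 4: P = [[1, 4], [3], [5], [6]].
After inserting 2: P = [[1, 2], [3, 4], [5], [6]].

The final insertion tableau P = [[1, 2], [3, 4], [5], [6]] has shape [2, 2, 1, 1].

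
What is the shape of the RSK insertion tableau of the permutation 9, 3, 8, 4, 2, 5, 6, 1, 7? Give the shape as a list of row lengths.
RSK row insertion gives P = [[1, 4, 5, 6, 7], [2], [3], [8], [9]], which has shape [5, 1, 1, 1, 1].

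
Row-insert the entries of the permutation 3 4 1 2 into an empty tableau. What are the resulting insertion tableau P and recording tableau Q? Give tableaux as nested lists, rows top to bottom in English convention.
Insert each entry of the permutation into P by Schensted row insertion, recording in Q the position of each new cell.

Insert 3: appended to row 1. P = [[3]].
Insert 4: appended to row 1. P = [[3, 4]].
Insert 1: 1 bumps 3 from row 1; 3 starts row 2. P = [[1, 4], [3]].
Insert 2: 2 bumps 4 from row 1; 4 appends to row 2. P = [[1, 2], [3, 4]].

So P = [[1, 2], [3, 4]], Q = [[1, 2], [3, 4]].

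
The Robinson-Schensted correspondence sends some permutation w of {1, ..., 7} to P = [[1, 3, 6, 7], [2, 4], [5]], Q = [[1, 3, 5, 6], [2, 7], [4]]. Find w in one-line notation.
Reverse RSK: for i = n, n-1, ..., 1, locate i in Q, remove the corresponding corner cell from P, and reverse-bump its entry up through P; the value ejected from row 1 is w(i).

So w = 5 2 4 1 6 7 3.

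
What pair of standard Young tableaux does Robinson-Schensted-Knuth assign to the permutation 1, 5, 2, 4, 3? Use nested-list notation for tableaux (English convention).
P = [[1, 2, 3], [4], [5]], Q = [[1, 2, 4], [3], [5]]

Insert each entry of the permutation into P by Schensted row insertion, recording in Q the position of each new cell.

Insert 1: appended to row 1. P = [[1]].
Insert 5: appended to row 1. P = [[1, 5]].
Insert 2: 2 bumps 5 from row 1; 5 starts row 2. P = [[1, 2], [5]].
Insert 4: appended to row 1. P = [[1, 2, 4], [5]].
Insert 3: 3 bumps 4 from row 1; 4 bumps 5 from row 2; 5 starts row 3. P = [[1, 2, 3], [4], [5]].

So P = [[1, 2, 3], [4], [5]], Q = [[1, 2, 4], [3], [5]].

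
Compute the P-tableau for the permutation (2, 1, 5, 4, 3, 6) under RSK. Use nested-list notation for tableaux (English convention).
P = [[1, 3, 6], [2, 4], [5]]

Insert 2: appended to row 1. P = [[2]].
Insert 1: 1 bumps 2 from row 1; 2 starts row 2. P = [[1], [2]].
Insert 5: appended to row 1. P = [[1, 5], [2]].
Insert 4: 4 bumps 5 from row 1; 5 appends to row 2. P = [[1, 4], [2, 5]].
Insert 3: 3 bumps 4 from row 1; 4 bumps 5 from row 2; 5 starts row 3. P = [[1, 3], [2, 4], [5]].
Insert 6: appended to row 1. P = [[1, 3, 6], [2, 4], [5]].

So P = [[1, 3, 6], [2, 4], [5]].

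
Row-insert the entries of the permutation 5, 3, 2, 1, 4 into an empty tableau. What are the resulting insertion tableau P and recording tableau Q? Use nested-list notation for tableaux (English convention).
P = [[1, 4], [2], [3], [5]], Q = [[1, 5], [2], [3], [4]]

Insert each entry of the permutation into P by Schensted row insertion, recording in Q the position of each new cell.

Insert 5: appended to row 1. P = [[5]].
Insert 3: 3 bumps 5 from row 1; 5 starts row 2. P = [[3], [5]].
Insert 2: 2 bumps 3 from row 1; 3 bumps 5 from row 2; 5 starts row 3. P = [[2], [3], [5]].
Insert 1: 1 bumps 2 from row 1; 2 bumps 3 from row 2; 3 bumps 5 from row 3; 5 starts row 4. P = [[1], [2], [3], [5]].
Insert 4: appended to row 1. P = [[1, 4], [2], [3], [5]].

So P = [[1, 4], [2], [3], [5]], Q = [[1, 5], [2], [3], [4]].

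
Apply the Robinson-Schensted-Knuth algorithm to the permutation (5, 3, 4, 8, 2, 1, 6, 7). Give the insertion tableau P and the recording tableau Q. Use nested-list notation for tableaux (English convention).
Insert each entry of the permutation into P by Schensted row insertion, recording in Q the position of each new cell.

Insert 5: appended to row 1. P = [[5]].
Insert 3: 3 bumps 5 from row 1; 5 starts row 2. P = [[3], [5]].
Insert 4: appended to row 1. P = [[3, 4], [5]].
Insert 8: appended to row 1. P = [[3, 4, 8], [5]].
Insert 2: 2 bumps 3 from row 1; 3 bumps 5 from row 2; 5 starts row 3. P = [[2, 4, 8], [3], [5]].
Insert 1: 1 bumps 2 from row 1; 2 bumps 3 from row 2; 3 bumps 5 from row 3; 5 starts row 4. P = [[1, 4, 8], [2], [3], [5]].
Insert 6: 6 bumps 8 from row 1; 8 appends to row 2. P = [[1, 4, 6], [2, 8], [3], [5]].
Insert 7: appended to row 1. P = [[1, 4, 6, 7], [2, 8], [3], [5]].

So P = [[1, 4, 6, 7], [2, 8], [3], [5]], Q = [[1, 3, 4, 8], [2, 7], [5], [6]].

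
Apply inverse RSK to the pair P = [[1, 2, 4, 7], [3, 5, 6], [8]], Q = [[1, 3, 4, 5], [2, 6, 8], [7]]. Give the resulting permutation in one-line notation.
3 1 5 6 8 7 2 4

Reverse the RSK construction: for i from n down to 1, find the cell of Q containing i, remove the entry at that cell from P, and reverse-bump it up through P; the value ejected from row 1 is w(i).

Step i=8: Q has 8 at row 2, column 3; remove 6 from row 2 of P and reverse-bump: 6 enters row 1 and ejects 4. So w(8) = 4. P is now [[1, 2, 6, 7], [3, 5], [8]].
Step i=7: Q has 7 at row 3, column 1; remove 8 from row 3 of P and reverse-bump: 8 enters row 2 and ejects 5; 5 enters row 1 and ejects 2. So w(7) = 2. P is now [[1, 5, 6, 7], [3, 8]].
Step i=6: Q has 6 at row 2, column 2; remove 8 from row 2 of P and reverse-bump: 8 enters row 1 and ejects 7. So w(6) = 7. P is now [[1, 5, 6, 8], [3]].
Step i=5: Q has 5 at row 1, column 4; remove that cell from P, ejecting 8. So w(5) = 8. P is now [[1, 5, 6], [3]].
Step i=4: Q has 4 at row 1, column 3; remove that cell from P, ejecting 6. So w(4) = 6. P is now [[1, 5], [3]].
Step i=3: Q has 3 at row 1, column 2; remove that cell from P, ejecting 5. So w(3) = 5. P is now [[1], [3]].
Step i=2: Q has 2 at row 2, column 1; remove 3 from row 2 of P and reverse-bump: 3 enters row 1 and ejects 1. So w(2) = 1. P is now [[3]].
Step i=1: Q has 1 at row 1, column 1; remove that cell from P, ejecting 3. So w(1) = 3. P is now [].

So w = 3 1 5 6 8 7 2 4.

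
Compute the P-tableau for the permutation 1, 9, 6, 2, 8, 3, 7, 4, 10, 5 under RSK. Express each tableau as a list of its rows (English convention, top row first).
P = [[1, 2, 3, 4, 5], [6, 7, 10], [8], [9]]

Insert 1: appended to row 1. P = [[1]].
Insert 9: appended to row 1. P = [[1, 9]].
Insert 6: 6 bumps 9 from row 1; 9 starts row 2. P = [[1, 6], [9]].
Insert 2: 2 bumps 6 from row 1; 6 bumps 9 from row 2; 9 starts row 3. P = [[1, 2], [6], [9]].
Insert 8: appended to row 1. P = [[1, 2, 8], [6], [9]].
Insert 3: 3 bumps 8 from row 1; 8 appends to row 2. P = [[1, 2, 3], [6, 8], [9]].
Insert 7: appended to row 1. P = [[1, 2, 3, 7], [6, 8], [9]].
Insert 4: 4 bumps 7 from row 1; 7 bumps 8 from row 2; 8 bumps 9 from row 3; 9 starts row 4. P = [[1, 2, 3, 4], [6, 7], [8], [9]].
Insert 10: appended to row 1. P = [[1, 2, 3, 4, 10], [6, 7], [8], [9]].
Insert 5: 5 bumps 10 from row 1; 10 appends to row 2. P = [[1, 2, 3, 4, 5], [6, 7, 10], [8], [9]].

So P = [[1, 2, 3, 4, 5], [6, 7, 10], [8], [9]].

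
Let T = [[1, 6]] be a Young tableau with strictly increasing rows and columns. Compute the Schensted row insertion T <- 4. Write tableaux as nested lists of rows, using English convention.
In row 1, 4 replaces 6 (the leftmost entry greater than 4); 6 is bumped to row 2. 6 starts a new row 2. The new tableau is [[1, 4], [6]].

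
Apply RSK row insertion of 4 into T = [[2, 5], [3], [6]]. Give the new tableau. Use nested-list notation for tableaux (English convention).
In row 1, 4 replaces 5 (the leftmost entry greater than 4); 5 is bumped to row 2. 5 is appended to row 2. The new tableau is [[2, 4], [3, 5], [6]].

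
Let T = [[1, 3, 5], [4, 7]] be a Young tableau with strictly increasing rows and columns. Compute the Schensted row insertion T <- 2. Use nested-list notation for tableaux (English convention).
In row 1, 2 replaces 3 (the leftmost entry greater than 2); 3 is bumped to row 2. In row 2, 3 replaces 4 (the leftmost entry greater than 3); 4 is bumped to row 3. 4 starts a new row 3. The new tableau is [[1, 2, 5], [3, 7], [4]].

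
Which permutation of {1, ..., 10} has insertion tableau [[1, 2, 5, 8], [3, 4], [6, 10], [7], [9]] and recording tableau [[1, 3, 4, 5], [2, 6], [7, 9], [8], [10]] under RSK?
9 3 4 7 10 8 6 1 5 2

Reverse the RSK construction: for i from n down to 1, find the cell of Q containing i, remove the entry at that cell from P, and reverse-bump it up through P; the value ejected from row 1 is w(i).

Step i=10: Q has 10 at row 5, column 1; remove 9 from row 5 of P and reverse-bump: 9 enters row 4 and ejects 7; 7 enters row 3 and ejects 6; 6 enters row 2 and ejects 4; 4 enters row 1 and ejects 2. So w(10) = 2. P is now [[1, 4, 5, 8], [3, 6], [7, 10], [9]].
Step i=9: Q has 9 at row 3, column 2; remove 10 from row 3 of P and reverse-bump: 10 enters row 2 and ejects 6; 6 enters row 1 and ejects 5. So w(9) = 5. P is now [[1, 4, 6, 8], [3, 10], [7], [9]].
Step i=8: Q has 8 at row 4, column 1; remove 9 from row 4 of P and reverse-bump: 9 enters row 3 and ejects 7; 7 enters row 2 and ejects 3; 3 enters row 1 and ejects 1. So w(8) = 1. P is now [[3, 4, 6, 8], [7, 10], [9]].
Step i=7: Q has 7 at row 3, column 1; remove 9 from row 3 of P and reverse-bump: 9 enters row 2 and ejects 7; 7 enters row 1 and ejects 6. So w(7) = 6. P is now [[3, 4, 7, 8], [9, 10]].
Step i=6: Q has 6 at row 2, column 2; remove 10 from row 2 of P and reverse-bump: 10 enters row 1 and ejects 8. So w(6) = 8. P is now [[3, 4, 7, 10], [9]].
Step i=5: Q has 5 at row 1, column 4; remove that cell from P, ejecting 10. So w(5) = 10. P is now [[3, 4, 7], [9]].
Step i=4: Q has 4 at row 1, column 3; remove that cell from P, ejecting 7. So w(4) = 7. P is now [[3, 4], [9]].
Step i=3: Q has 3 at row 1, column 2; remove that cell from P, ejecting 4. So w(3) = 4. P is now [[3], [9]].
Step i=2: Q has 2 at row 2, column 1; remove 9 from row 2 of P and reverse-bump: 9 enters row 1 and ejects 3. So w(2) = 3. P is now [[9]].
Step i=1: Q has 1 at row 1, column 1; remove that cell from P, ejecting 9. So w(1) = 9. P is now [].

So w = 9 3 4 7 10 8 6 1 5 2.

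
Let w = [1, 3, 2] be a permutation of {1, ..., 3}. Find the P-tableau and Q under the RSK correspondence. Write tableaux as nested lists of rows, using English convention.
Insert each entry of the permutation into P by Schensted row insertion, recording in Q the position of each new cell.

Insert 1: appended to row 1. P = [[1]].
Insert 3: appended to row 1. P = [[1, 3]].
Insert 2: 2 bumps 3 from row 1; 3 starts row 2. P = [[1, 2], [3]].

So P = [[1, 2], [3]], Q = [[1, 2], [3]].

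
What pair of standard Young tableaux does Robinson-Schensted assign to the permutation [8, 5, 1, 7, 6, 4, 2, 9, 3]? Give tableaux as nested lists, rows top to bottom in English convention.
Insert each entry of the permutation into P by Schensted row insertion, recording in Q the position of each new cell.

Insert 8: appended to row 1. P = [[8]], Q = [[1]].
Insert 5: 5 bumps 8 from row 1; 8 starts row 2. P = [[5], [8]], Q = [[1], [2]].
Insert 1: 1 bumps 5 from row 1; 5 bumps 8 from row 2; 8 starts row 3. P = [[1], [5], [8]], Q = [[1], [2], [3]].
Insert 7: appended to row 1. P = [[1, 7], [5], [8]], Q = [[1, 4], [2], [3]].
Insert 6: 6 bumps 7 from row 1; 7 appends to row 2. P = [[1, 6], [5, 7], [8]], Q = [[1, 4], [2, 5], [3]].
Insert 4: 4 bumps 6 from row 1; 6 bumps 7 from row 2; 7 bumps 8 from row 3; 8 starts row 4. P = [[1, 4], [5, 6], [7], [8]], Q = [[1, 4], [2, 5], [3], [6]].
Insert 2: 2 bumps 4 from row 1; 4 bumps 5 from row 2; 5 bumps 7 from row 3; 7 bumps 8 from row 4; 8 starts row 5. P = [[1, 2], [4, 6], [5], [7], [8]], Q = [[1, 4], [2, 5], [3], [6], [7]].
Insert 9: appended to row 1. P = [[1, 2, 9], [4, 6], [5], [7], [8]], Q = [[1, 4, 8], [2, 5], [3], [6], [7]].
Insert 3: 3 bumps 9 from row 1; 9 appends to row 2. P = [[1, 2, 3], [4, 6, 9], [5], [7], [8]], Q = [[1, 4, 8], [2, 5, 9], [3], [6], [7]].

So P = [[1, 2, 3], [4, 6, 9], [5], [7], [8]], Q = [[1, 4, 8], [2, 5, 9], [3], [6], [7]].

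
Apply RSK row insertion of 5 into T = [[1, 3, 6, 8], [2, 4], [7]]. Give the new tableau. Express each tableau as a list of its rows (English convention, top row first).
In row 1, 5 replaces 6 (the leftmost entry greater than 5); 6 is bumped to row 2. 6 is appended to row 2. The new tableau is [[1, 3, 5, 8], [2, 4, 6], [7]].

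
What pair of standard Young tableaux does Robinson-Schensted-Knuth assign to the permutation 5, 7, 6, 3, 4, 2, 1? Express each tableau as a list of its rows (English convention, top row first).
Insert each entry of the permutation into P by Schensted row insertion, recording in Q the position of each new cell.

Insert 5: appended to row 1. P = [[5]].
Insert 7: appended to row 1. P = [[5, 7]].
Insert 6: 6 bumps 7 from row 1; 7 starts row 2. P = [[5, 6], [7]].
Insert 3: 3 bumps 5 from row 1; 5 bumps 7 from row 2; 7 starts row 3. P = [[3, 6], [5], [7]].
Insert 4: 4 bumps 6 from row 1; 6 appends to row 2. P = [[3, 4], [5, 6], [7]].
Insert 2: 2 bumps 3 from row 1; 3 bumps 5 from row 2; 5 bumps 7 from row 3; 7 starts row 4. P = [[2, 4], [3, 6], [5], [7]].
Insert 1: 1 bumps 2 from row 1; 2 bumps 3 from row 2; 3 bumps 5 from row 3; 5 bumps 7 from row 4; 7 starts row 5. P = [[1, 4], [2, 6], [3], [5], [7]].

So P = [[1, 4], [2, 6], [3], [5], [7]], Q = [[1, 2], [3, 5], [4], [6], [7]].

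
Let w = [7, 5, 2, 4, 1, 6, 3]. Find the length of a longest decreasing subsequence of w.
4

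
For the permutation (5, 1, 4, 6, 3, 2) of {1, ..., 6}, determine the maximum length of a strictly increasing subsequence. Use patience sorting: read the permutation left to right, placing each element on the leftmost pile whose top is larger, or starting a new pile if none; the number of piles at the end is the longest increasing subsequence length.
5: new pile. tops = [5]
1: onto pile 1 (replacing 5). tops = [1]
4: new pile. tops = [1, 4]
6: new pile. tops = [1, 4, 6]
3: onto pile 2 (replacing 4). tops = [1, 3, 6]
2: onto pile 2 (replacing 3). tops = [1, 2, 6]

3 piles, so the longest increasing subsequence has length 3.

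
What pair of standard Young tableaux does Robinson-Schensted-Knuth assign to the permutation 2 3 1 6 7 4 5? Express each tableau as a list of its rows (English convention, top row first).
P = [[1, 3, 4, 5], [2, 6, 7]], Q = [[1, 2, 4, 5], [3, 6, 7]]

Insert each entry of the permutation into P by Schensted row insertion, recording in Q the position of each new cell.

After inserting 2: P = [[2]].
After inserting 3: P = [[2, 3]].
After inserting 1: P = [[1, 3], [2]].
After inserting 6: P = [[1, 3, 6], [2]].
After inserting 7: P = [[1, 3, 6, 7], [2]].
After inserting 4: P = [[1, 3, 4, 7], [2, 6]].
After inserting 5: P = [[1, 3, 4, 5], [2, 6, 7]].

So P = [[1, 3, 4, 5], [2, 6, 7]], Q = [[1, 2, 4, 5], [3, 6, 7]].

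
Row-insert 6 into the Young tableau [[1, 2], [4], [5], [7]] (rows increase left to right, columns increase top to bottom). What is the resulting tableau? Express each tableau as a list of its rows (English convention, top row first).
6 is larger than every entry of row 1, so it is appended to row 1. The new tableau is [[1, 2, 6], [4], [5], [7]].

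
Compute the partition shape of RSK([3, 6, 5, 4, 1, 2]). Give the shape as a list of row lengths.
[2, 2, 1, 1]

Row-insert each entry into an empty tableau.

After inserting 3: P = [[3]].
After inserting 6: P = [[3, 6]].
After inserting 5: P = [[3, 5], [6]].
After inserting 4: P = [[3, 4], [5], [6]].
After inserting 1: P = [[1, 4], [3], [5], [6]].
After inserting 2: P = [[1, 2], [3, 4], [5], [6]].

The final insertion tableau P = [[1, 2], [3, 4], [5], [6]] has shape [2, 2, 1, 1].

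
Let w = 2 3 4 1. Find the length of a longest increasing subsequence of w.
3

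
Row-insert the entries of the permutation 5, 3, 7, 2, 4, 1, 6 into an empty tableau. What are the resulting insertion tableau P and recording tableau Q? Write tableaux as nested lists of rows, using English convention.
Insert each entry of the permutation into P by Schensted row insertion, recording in Q the position of each new cell.

Insert 5: appended to row 1. P = [[5]], Q = [[1]].
Insert 3: 3 bumps 5 from row 1; 5 starts row 2. P = [[3], [5]], Q = [[1], [2]].
Insert 7: appended to row 1. P = [[3, 7], [5]], Q = [[1, 3], [2]].
Insert 2: 2 bumps 3 from row 1; 3 bumps 5 from row 2; 5 starts row 3. P = [[2, 7], [3], [5]], Q = [[1, 3], [2], [4]].
Insert 4: 4 bumps 7 from row 1; 7 appends to row 2. P = [[2, 4], [3, 7], [5]], Q = [[1, 3], [2, 5], [4]].
Insert 1: 1 bumps 2 from row 1; 2 bumps 3 from row 2; 3 bumps 5 from row 3; 5 starts row 4. P = [[1, 4], [2, 7], [3], [5]], Q = [[1, 3], [2, 5], [4], [6]].
Insert 6: appended to row 1. P = [[1, 4, 6], [2, 7], [3], [5]], Q = [[1, 3, 7], [2, 5], [4], [6]].

So P = [[1, 4, 6], [2, 7], [3], [5]], Q = [[1, 3, 7], [2, 5], [4], [6]].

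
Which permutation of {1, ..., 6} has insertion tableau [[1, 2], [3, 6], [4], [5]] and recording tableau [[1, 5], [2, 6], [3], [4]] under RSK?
Reverse the RSK construction: for i from n down to 1, find the cell of Q containing i, remove the entry at that cell from P, and reverse-bump it up through P; the value ejected from row 1 is w(i).

Step i=6: Q has 6 at row 2, column 2; remove 6 from row 2 of P and reverse-bump: 6 enters row 1 and ejects 2. So w(6) = 2. P is now [[1, 6], [3], [4], [5]].
Step i=5: Q has 5 at row 1, column 2; remove that cell from P, ejecting 6. So w(5) = 6. P is now [[1], [3], [4], [5]].
Step i=4: Q has 4 at row 4, column 1; remove 5 from row 4 of P and reverse-bump: 5 enters row 3 and ejects 4; 4 enters row 2 and ejects 3; 3 enters row 1 and ejects 1. So w(4) = 1. P is now [[3], [4], [5]].
Step i=3: Q has 3 at row 3, column 1; remove 5 from row 3 of P and reverse-bump: 5 enters row 2 and ejects 4; 4 enters row 1 and ejects 3. So w(3) = 3. P is now [[4], [5]].
Step i=2: Q has 2 at row 2, column 1; remove 5 from row 2 of P and reverse-bump: 5 enters row 1 and ejects 4. So w(2) = 4. P is now [[5]].
Step i=1: Q has 1 at row 1, column 1; remove that cell from P, ejecting 5. So w(1) = 5. P is now [].

So w = 5 4 3 1 6 2.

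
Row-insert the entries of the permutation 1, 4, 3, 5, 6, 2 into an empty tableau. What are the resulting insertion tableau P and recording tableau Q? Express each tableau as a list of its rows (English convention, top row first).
P = [[1, 2, 5, 6], [3], [4]], Q = [[1, 2, 4, 5], [3], [6]]

Insert each entry of the permutation into P by Schensted row insertion, recording in Q the position of each new cell.

Insert 1: appended to row 1. P = [[1]], Q = [[1]].
Insert 4: appended to row 1. P = [[1, 4]], Q = [[1, 2]].
Insert 3: 3 bumps 4 from row 1; 4 starts row 2. P = [[1, 3], [4]], Q = [[1, 2], [3]].
Insert 5: appended to row 1. P = [[1, 3, 5], [4]], Q = [[1, 2, 4], [3]].
Insert 6: appended to row 1. P = [[1, 3, 5, 6], [4]], Q = [[1, 2, 4, 5], [3]].
Insert 2: 2 bumps 3 from row 1; 3 bumps 4 from row 2; 4 starts row 3. P = [[1, 2, 5, 6], [3], [4]], Q = [[1, 2, 4, 5], [3], [6]].

So P = [[1, 2, 5, 6], [3], [4]], Q = [[1, 2, 4, 5], [3], [6]].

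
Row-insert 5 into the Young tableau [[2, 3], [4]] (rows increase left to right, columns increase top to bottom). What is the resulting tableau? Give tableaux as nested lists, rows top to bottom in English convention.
[[2, 3, 5], [4]]

5 is larger than every entry of row 1, so it is appended to row 1. The new tableau is [[2, 3, 5], [4]].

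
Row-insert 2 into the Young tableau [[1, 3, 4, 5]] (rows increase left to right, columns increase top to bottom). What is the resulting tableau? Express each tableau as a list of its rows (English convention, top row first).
In row 1, 2 replaces 3 (the leftmost entry greater than 2); 3 is bumped to row 2. 3 starts a new row 2. The new tableau is [[1, 2, 4, 5], [3]].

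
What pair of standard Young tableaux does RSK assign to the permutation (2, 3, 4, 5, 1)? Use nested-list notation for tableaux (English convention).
Insert each entry of the permutation into P by Schensted row insertion, recording in Q the position of each new cell.

Insert 2: appended to row 1. P = [[2]], Q = [[1]].
Insert 3: appended to row 1. P = [[2, 3]], Q = [[1, 2]].
Insert 4: appended to row 1. P = [[2, 3, 4]], Q = [[1, 2, 3]].
Insert 5: appended to row 1. P = [[2, 3, 4, 5]], Q = [[1, 2, 3, 4]].
Insert 1: 1 bumps 2 from row 1; 2 starts row 2. P = [[1, 3, 4, 5], [2]], Q = [[1, 2, 3, 4], [5]].

So P = [[1, 3, 4, 5], [2]], Q = [[1, 2, 3, 4], [5]].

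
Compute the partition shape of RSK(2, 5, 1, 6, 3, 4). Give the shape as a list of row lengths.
Row-insert each entry into an empty tableau.

After inserting 2: P = [[2]].
After inserting 5: P = [[2, 5]].
After inserting 1: P = [[1, 5], [2]].
After inserting 6: P = [[1, 5, 6], [2]].
After inserting 3: P = [[1, 3, 6], [2, 5]].
After inserting 4: P = [[1, 3, 4], [2, 5, 6]].

The final insertion tableau P = [[1, 3, 4], [2, 5, 6]] has shape [3, 3].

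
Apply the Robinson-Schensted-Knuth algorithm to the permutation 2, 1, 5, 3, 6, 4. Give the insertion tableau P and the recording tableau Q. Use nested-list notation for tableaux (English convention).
P = [[1, 3, 4], [2, 5, 6]], Q = [[1, 3, 5], [2, 4, 6]]

Insert each entry of the permutation into P by Schensted row insertion, recording in Q the position of each new cell.

Insert 2: appended to row 1. P = [[2]].
Insert 1: 1 bumps 2 from row 1; 2 starts row 2. P = [[1], [2]].
Insert 5: appended to row 1. P = [[1, 5], [2]].
Insert 3: 3 bumps 5 from row 1; 5 appends to row 2. P = [[1, 3], [2, 5]].
Insert 6: appended to row 1. P = [[1, 3, 6], [2, 5]].
Insert 4: 4 bumps 6 from row 1; 6 appends to row 2. P = [[1, 3, 4], [2, 5, 6]].

So P = [[1, 3, 4], [2, 5, 6]], Q = [[1, 3, 5], [2, 4, 6]].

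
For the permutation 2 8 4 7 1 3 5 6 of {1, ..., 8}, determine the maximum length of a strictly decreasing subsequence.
3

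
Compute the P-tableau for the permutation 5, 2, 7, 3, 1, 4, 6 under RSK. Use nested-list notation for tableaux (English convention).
Insert 5: appended to row 1. P = [[5]].
Insert 2: 2 bumps 5 from row 1; 5 starts row 2. P = [[2], [5]].
Insert 7: appended to row 1. P = [[2, 7], [5]].
Insert 3: 3 bumps 7 from row 1; 7 appends to row 2. P = [[2, 3], [5, 7]].
Insert 1: 1 bumps 2 from row 1; 2 bumps 5 from row 2; 5 starts row 3. P = [[1, 3], [2, 7], [5]].
Insert 4: appended to row 1. P = [[1, 3, 4], [2, 7], [5]].
Insert 6: appended to row 1. P = [[1, 3, 4, 6], [2, 7], [5]].

So P = [[1, 3, 4, 6], [2, 7], [5]].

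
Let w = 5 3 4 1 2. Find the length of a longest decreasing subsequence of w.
3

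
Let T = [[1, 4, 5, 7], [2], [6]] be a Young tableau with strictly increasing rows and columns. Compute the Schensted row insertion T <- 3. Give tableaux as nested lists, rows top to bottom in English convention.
In row 1, 3 replaces 4 (the leftmost entry greater than 3); 4 is bumped to row 2. 4 is appended to row 2. The new tableau is [[1, 3, 5, 7], [2, 4], [6]].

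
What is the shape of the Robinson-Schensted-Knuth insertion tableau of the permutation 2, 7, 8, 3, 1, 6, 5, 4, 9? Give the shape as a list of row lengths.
Row-insert each entry into an empty tableau.

After inserting 2: P = [[2]].
After inserting 7: P = [[2, 7]].
After inserting 8: P = [[2, 7, 8]].
After inserting 3: P = [[2, 3, 8], [7]].
After inserting 1: P = [[1, 3, 8], [2], [7]].
After inserting 6: P = [[1, 3, 6], [2, 8], [7]].
After inserting 5: P = [[1, 3, 5], [2, 6], [7, 8]].
After inserting 4: P = [[1, 3, 4], [2, 5], [6, 8], [7]].
After inserting 9: P = [[1, 3, 4, 9], [2, 5], [6, 8], [7]].

The final insertion tableau P = [[1, 3, 4, 9], [2, 5], [6, 8], [7]] has shape [4, 2, 2, 1].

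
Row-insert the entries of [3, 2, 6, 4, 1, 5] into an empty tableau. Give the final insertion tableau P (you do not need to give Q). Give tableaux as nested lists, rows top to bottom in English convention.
P = [[1, 4, 5], [2, 6], [3]]

After inserting 3: P = [[3]].
After inserting 2: P = [[2], [3]].
After inserting 6: P = [[2, 6], [3]].
After inserting 4: P = [[2, 4], [3, 6]].
After inserting 1: P = [[1, 4], [2, 6], [3]].
After inserting 5: P = [[1, 4, 5], [2, 6], [3]].

So P = [[1, 4, 5], [2, 6], [3]].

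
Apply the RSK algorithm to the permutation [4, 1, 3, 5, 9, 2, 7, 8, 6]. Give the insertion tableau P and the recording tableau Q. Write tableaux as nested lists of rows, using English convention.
P = [[1, 2, 5, 6, 8], [3, 7], [4, 9]], Q = [[1, 3, 4, 5, 8], [2, 7], [6, 9]]

Insert each entry of the permutation into P by Schensted row insertion, recording in Q the position of each new cell.

Insert 4: appended to row 1. P = [[4]], Q = [[1]].
Insert 1: 1 bumps 4 from row 1; 4 starts row 2. P = [[1], [4]], Q = [[1], [2]].
Insert 3: appended to row 1. P = [[1, 3], [4]], Q = [[1, 3], [2]].
Insert 5: appended to row 1. P = [[1, 3, 5], [4]], Q = [[1, 3, 4], [2]].
Insert 9: appended to row 1. P = [[1, 3, 5, 9], [4]], Q = [[1, 3, 4, 5], [2]].
Insert 2: 2 bumps 3 from row 1; 3 bumps 4 from row 2; 4 starts row 3. P = [[1, 2, 5, 9], [3], [4]], Q = [[1, 3, 4, 5], [2], [6]].
Insert 7: 7 bumps 9 from row 1; 9 appends to row 2. P = [[1, 2, 5, 7], [3, 9], [4]], Q = [[1, 3, 4, 5], [2, 7], [6]].
Insert 8: appended to row 1. P = [[1, 2, 5, 7, 8], [3, 9], [4]], Q = [[1, 3, 4, 5, 8], [2, 7], [6]].
Insert 6: 6 bumps 7 from row 1; 7 bumps 9 from row 2; 9 appends to row 3. P = [[1, 2, 5, 6, 8], [3, 7], [4, 9]], Q = [[1, 3, 4, 5, 8], [2, 7], [6, 9]].

So P = [[1, 2, 5, 6, 8], [3, 7], [4, 9]], Q = [[1, 3, 4, 5, 8], [2, 7], [6, 9]].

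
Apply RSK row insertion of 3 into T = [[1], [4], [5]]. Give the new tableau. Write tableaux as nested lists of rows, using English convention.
3 is larger than every entry of row 1, so it is appended to row 1. The new tableau is [[1, 3], [4], [5]].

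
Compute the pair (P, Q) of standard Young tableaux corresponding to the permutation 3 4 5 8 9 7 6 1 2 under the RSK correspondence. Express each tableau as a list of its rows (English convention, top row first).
P = [[1, 2, 5, 6, 9], [3, 4], [7], [8]], Q = [[1, 2, 3, 4, 5], [6, 9], [7], [8]]

Insert each entry of the permutation into P by Schensted row insertion, recording in Q the position of each new cell.

Insert 3: appended to row 1. P = [[3]].
Insert 4: appended to row 1. P = [[3, 4]].
Insert 5: appended to row 1. P = [[3, 4, 5]].
Insert 8: appended to row 1. P = [[3, 4, 5, 8]].
Insert 9: appended to row 1. P = [[3, 4, 5, 8, 9]].
Insert 7: 7 bumps 8 from row 1; 8 starts row 2. P = [[3, 4, 5, 7, 9], [8]].
Insert 6: 6 bumps 7 from row 1; 7 bumps 8 from row 2; 8 starts row 3. P = [[3, 4, 5, 6, 9], [7], [8]].
Insert 1: 1 bumps 3 from row 1; 3 bumps 7 from row 2; 7 bumps 8 from row 3; 8 starts row 4. P = [[1, 4, 5, 6, 9], [3], [7], [8]].
Insert 2: 2 bumps 4 from row 1; 4 appends to row 2. P = [[1, 2, 5, 6, 9], [3, 4], [7], [8]].

So P = [[1, 2, 5, 6, 9], [3, 4], [7], [8]], Q = [[1, 2, 3, 4, 5], [6, 9], [7], [8]].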